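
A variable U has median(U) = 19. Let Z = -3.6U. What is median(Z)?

A linear map preserves order up to sign, so median(Z) = a·median(U) + b = (-3.6)·19 = -68.4.

median(Z) = -68.4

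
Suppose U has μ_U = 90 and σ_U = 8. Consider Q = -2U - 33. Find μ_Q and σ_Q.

μ_Q = -213, σ_Q = 16

Q = -2U - 33 is linear with a = -2, b = -33.
μ_Q = a·μ_U + b = (-2)·90 + (-33) = -213.
σ_Q = |a|·σ_U = |-2|·8 = 16.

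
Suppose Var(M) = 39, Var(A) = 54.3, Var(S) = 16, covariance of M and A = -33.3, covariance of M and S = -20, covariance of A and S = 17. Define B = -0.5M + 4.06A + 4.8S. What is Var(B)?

Var(B) = a²·Var(M) + b²·Var(A) + c²·Var(S) + 2ab·covariance of M and A + 2ac·covariance of M and S + 2bc·covariance of A and S, with a = -0.5, b = 4.06, c = 4.8.
= 9.75 + 895.05948 + 368.64 + 135.198 + 96 + 662.592
= 2167.23948.

Var(B) = 2167.23948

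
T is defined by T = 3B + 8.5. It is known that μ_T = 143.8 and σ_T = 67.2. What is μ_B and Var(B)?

From T = 3B + 8.5: μ_T = a·μ_B + b, so μ_B = (μ_T − b)/a = (143.8 − 8.5)/3 = 45.1.
Var(T) = 67.2² = 4515.84.
Var(T) = a²·Var(B), so Var(B) = 4515.84/3² = 501.76.

μ_B = 45.1, Var(B) = 501.76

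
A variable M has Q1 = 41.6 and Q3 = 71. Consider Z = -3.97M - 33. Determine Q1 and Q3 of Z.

a = -3.97 < 0 reverses order: Q1(Z) comes from Q3(M), Q3(Z) from Q1(M).
Q1(Z) = (-3.97)·71 + (-33) = -314.87; Q3(Z) = (-3.97)·41.6 + (-33) = -198.152.

Q1(Z) = -314.87, Q3(Z) = -198.152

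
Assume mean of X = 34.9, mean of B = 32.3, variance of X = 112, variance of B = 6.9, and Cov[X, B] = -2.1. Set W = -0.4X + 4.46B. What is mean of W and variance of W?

mean of W = 130.098, variance of W = 162.66484

mean of W = (-0.4)·mean of X + 4.46·mean of B = (-0.4)·34.9 + 4.46·32.3 = 130.098.
variance of W = a²·variance of X + b²·variance of B + 2ab·Cov[X, B] with a = -0.4, b = 4.46.
= (-0.4)²·112 + 4.46²·6.9 + 2·(-0.4)·4.46·(-2.1)
= 17.92 + 137.25204 + 7.4928 = 162.66484.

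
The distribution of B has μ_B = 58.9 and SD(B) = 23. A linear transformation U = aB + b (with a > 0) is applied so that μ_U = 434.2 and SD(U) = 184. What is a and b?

SD(U) = a·SD(B) (a > 0), so a = 184/23 = 8.
μ_U = a·μ_B + b, so b = 434.2 − 8·58.9 = -37.

a = 8, b = -37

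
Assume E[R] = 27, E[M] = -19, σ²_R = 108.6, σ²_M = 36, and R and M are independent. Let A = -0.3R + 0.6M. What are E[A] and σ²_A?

E[A] = (-0.3)·E[R] + 0.6·E[M] = (-0.3)·27 + 0.6·(-19) = -19.5.
σ²_A = a²·σ²_R + b²·σ²_M + 2ab·Cov(R, M) with a = -0.3, b = 0.6.
Independence gives Cov(R, M) = 0.
= (-0.3)²·108.6 + 0.6²·36 + 2·(-0.3)·0.6·0
= 9.774 + 12.96 + 0 = 22.734.

E[A] = -19.5, σ²_A = 22.734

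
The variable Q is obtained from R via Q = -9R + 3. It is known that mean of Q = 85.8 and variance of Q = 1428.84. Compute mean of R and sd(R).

From Q = -9R + 3: mean of Q = a·mean of R + b, so mean of R = (mean of Q − b)/a = (85.8 − 3)/(-9) = -9.2.
sd(Q) = √1428.84 = 37.8.
sd(Q) = |a|·sd(R), so sd(R) = 37.8/|-9| = 4.2.

mean of R = -9.2, sd(R) = 4.2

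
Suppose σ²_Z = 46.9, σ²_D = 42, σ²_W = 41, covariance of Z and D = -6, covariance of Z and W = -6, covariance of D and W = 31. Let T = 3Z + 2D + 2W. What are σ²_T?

σ²_T = 858.1

σ²_T = a²·σ²_Z + b²·σ²_D + c²·σ²_W + 2ab·covariance of Z and D + 2ac·covariance of Z and W + 2bc·covariance of D and W, with a = 3, b = 2, c = 2.
= 422.1 + 168 + 164 + (-72) + (-72) + 248
= 858.1.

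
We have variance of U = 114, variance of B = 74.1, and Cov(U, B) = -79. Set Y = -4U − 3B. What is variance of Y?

variance of Y = a²·variance of U + b²·variance of B + 2ab·Cov(U, B) with a = -4, b = -3.
= (-4)²·114 + (-3)²·74.1 + 2·(-4)·(-3)·(-79)
= 1824 + 666.9 + (-1896) = 594.9.

variance of Y = 594.9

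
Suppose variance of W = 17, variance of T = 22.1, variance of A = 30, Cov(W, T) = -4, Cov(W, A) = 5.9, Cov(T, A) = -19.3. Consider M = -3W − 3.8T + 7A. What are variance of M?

variance of M = 2629.884

variance of M = a²·variance of W + b²·variance of T + c²·variance of A + 2ab·Cov(W, T) + 2ac·Cov(W, A) + 2bc·Cov(T, A), with a = -3, b = -3.8, c = 7.
= 153 + 319.124 + 1470 + (-91.2) + (-247.8) + 1026.76
= 2629.884.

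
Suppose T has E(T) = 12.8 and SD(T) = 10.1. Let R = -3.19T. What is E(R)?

R = -3.19T is linear with a = -3.19, b = 0.
E(R) = a·E(T) + b = (-3.19)·12.8 = -40.832.

E(R) = -40.832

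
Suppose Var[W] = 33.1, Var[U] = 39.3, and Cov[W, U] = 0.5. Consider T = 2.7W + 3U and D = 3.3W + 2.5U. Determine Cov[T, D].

By bilinearity, Cov[T, D] = ac·Var[W] + bd·Var[U] + (ad+bc)·Cov[W, U], with a=2.7, b=3, c=3.3, d=2.5.
ac·Var[W] = 2.7·3.3·33.1 = 294.921
bd·Var[U] = 3·2.5·39.3 = 294.75
(ad+bc)·Cov[W, U] = (16.65)·0.5 = 8.325
Cov[T, D] = 294.921 + 294.75 + 8.325 = 597.996.

Cov[T, D] = 597.996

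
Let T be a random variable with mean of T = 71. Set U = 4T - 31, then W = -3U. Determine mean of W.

mean of W = -759

mean of U = 4·71 + (-31) = 253.
mean of W = (-3)·253 = -759.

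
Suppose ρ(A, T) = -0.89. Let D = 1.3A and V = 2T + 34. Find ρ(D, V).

Linear rescalings preserve correlation up to sign; here the slopes 1.3 and 2 have the same sign, so ρ(D, V) = ρ(A, T) = -0.89.

ρ(D, V) = -0.89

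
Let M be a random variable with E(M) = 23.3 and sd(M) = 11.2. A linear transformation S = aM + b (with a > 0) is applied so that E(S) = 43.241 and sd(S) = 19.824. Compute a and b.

a = 1.77, b = 2

sd(S) = a·sd(M) (a > 0), so a = 19.824/11.2 = 1.77.
E(S) = a·E(M) + b, so b = 43.241 − 1.77·23.3 = 2.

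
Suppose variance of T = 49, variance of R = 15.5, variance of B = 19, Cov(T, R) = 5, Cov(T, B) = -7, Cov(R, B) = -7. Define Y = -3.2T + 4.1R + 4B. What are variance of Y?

variance of Y = a²·variance of T + b²·variance of R + c²·variance of B + 2ab·Cov(T, R) + 2ac·Cov(T, B) + 2bc·Cov(R, B), with a = -3.2, b = 4.1, c = 4.
= 501.76 + 260.555 + 304 + (-131.2) + 179.2 + (-229.6)
= 884.715.

variance of Y = 884.715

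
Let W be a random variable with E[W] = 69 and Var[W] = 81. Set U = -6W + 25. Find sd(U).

sd(U) = 54

U = -6W + 25 is linear with a = -6, b = 25.
sd(W) = √81 = 9.
sd(U) = |a|·sd(W) = |-6|·9 = 54.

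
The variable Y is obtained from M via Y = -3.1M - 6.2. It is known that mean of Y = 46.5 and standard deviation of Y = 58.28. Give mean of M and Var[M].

From Y = -3.1M - 6.2: mean of Y = a·mean of M + b, so mean of M = (mean of Y − b)/a = (46.5 − (-6.2))/(-3.1) = -17.
Var[Y] = 58.28² = 3396.5584.
Var[Y] = a²·Var[M], so Var[M] = 3396.5584/(-3.1)² = 353.44.

mean of M = -17, Var[M] = 353.44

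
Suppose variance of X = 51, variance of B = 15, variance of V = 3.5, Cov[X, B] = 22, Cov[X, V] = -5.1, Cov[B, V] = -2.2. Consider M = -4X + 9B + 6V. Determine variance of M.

variance of M = 580.2

variance of M = a²·variance of X + b²·variance of B + c²·variance of V + 2ab·Cov[X, B] + 2ac·Cov[X, V] + 2bc·Cov[B, V], with a = -4, b = 9, c = 6.
= 816 + 1215 + 126 + (-1584) + 244.8 + (-237.6)
= 580.2.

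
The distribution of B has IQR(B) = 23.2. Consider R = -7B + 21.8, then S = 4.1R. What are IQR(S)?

IQR(S) = 665.84

IQR(R) = |-7|·23.2 = 162.4.
IQR(S) = |4.1|·162.4 = 665.84.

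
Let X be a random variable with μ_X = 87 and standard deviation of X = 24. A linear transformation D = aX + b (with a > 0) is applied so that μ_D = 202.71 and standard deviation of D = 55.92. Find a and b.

a = 2.33, b = 0

standard deviation of D = a·standard deviation of X (a > 0), so a = 55.92/24 = 2.33.
μ_D = a·μ_X + b, so b = 202.71 − 2.33·87 = 0.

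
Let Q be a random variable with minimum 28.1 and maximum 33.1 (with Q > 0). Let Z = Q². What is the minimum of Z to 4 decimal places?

Q² is increasing on this domain, so min(Z) comes from min(Q) = 28.1: min(Z) = square(28.1) = 789.61.

min(Z) = 789.61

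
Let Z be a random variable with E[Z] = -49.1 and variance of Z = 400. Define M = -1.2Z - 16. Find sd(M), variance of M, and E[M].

sd(M) = 24, variance of M = 576, E[M] = 42.92

M = -1.2Z - 16 is linear with a = -1.2, b = -16.
sd(Z) = √400 = 20.
sd(M) = |a|·sd(Z) = |-1.2|·20 = 24.
variance of M = a²·variance of Z = (-1.2)²·400 = 576 (the additive constant -16 does not affect variance).
E[M] = a·E[Z] + b = (-1.2)·(-49.1) + (-16) = 42.92.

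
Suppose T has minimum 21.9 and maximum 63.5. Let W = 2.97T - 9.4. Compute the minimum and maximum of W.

a = 2.97 > 0, so min(W) = a·min(T)+b = 2.97·21.9 + (-9.4) = 55.643 and max(W) = 2.97·63.5 + (-9.4) = 179.195.

min(W) = 55.643, max(W) = 179.195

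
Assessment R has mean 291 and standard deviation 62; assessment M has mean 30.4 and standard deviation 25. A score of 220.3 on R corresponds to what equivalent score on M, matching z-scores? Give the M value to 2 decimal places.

M = 1.89

z = (220.3 − 291)/62 ≈ -1.1403.
M = 30.4 + z·25 = 30.4 + (220.3 − 291)·25/62 ≈ 1.89.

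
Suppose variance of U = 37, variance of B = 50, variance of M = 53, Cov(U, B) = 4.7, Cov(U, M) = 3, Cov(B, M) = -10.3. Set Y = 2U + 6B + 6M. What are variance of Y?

variance of Y = a²·variance of U + b²·variance of B + c²·variance of M + 2ab·Cov(U, B) + 2ac·Cov(U, M) + 2bc·Cov(B, M), with a = 2, b = 6, c = 6.
= 148 + 1800 + 1908 + 112.8 + 72 + (-741.6)
= 3299.2.

variance of Y = 3299.2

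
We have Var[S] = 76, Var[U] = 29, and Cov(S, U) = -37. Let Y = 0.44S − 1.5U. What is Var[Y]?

Var[Y] = 128.8036

Var[Y] = a²·Var[S] + b²·Var[U] + 2ab·Cov(S, U) with a = 0.44, b = -1.5.
= 0.44²·76 + (-1.5)²·29 + 2·0.44·(-1.5)·(-37)
= 14.7136 + 65.25 + 48.84 = 128.8036.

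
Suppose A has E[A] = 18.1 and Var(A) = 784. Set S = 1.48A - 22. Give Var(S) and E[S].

Var(S) = 1717.2736, E[S] = 4.788

S = 1.48A - 22 is linear with a = 1.48, b = -22.
Var(S) = a²·Var(A) = 1.48²·784 = 1717.2736 (the additive constant -22 does not affect variance).
E[S] = a·E[A] + b = 1.48·18.1 + (-22) = 4.788.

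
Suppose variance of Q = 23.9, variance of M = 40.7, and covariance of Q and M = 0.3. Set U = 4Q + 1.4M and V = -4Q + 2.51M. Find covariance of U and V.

covariance of U and V = -238.0482

By bilinearity, covariance of U and V = ac·variance of Q + bd·variance of M + (ad+bc)·covariance of Q and M, with a=4, b=1.4, c=-4, d=2.51.
ac·variance of Q = 4·(-4)·23.9 = -382.4
bd·variance of M = 1.4·2.51·40.7 = 143.0198
(ad+bc)·covariance of Q and M = (4.44)·0.3 = 1.332
covariance of U and V = -382.4 + 143.0198 + 1.332 = -238.0482.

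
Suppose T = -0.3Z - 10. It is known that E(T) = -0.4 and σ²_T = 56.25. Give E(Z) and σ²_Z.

From T = -0.3Z - 10: E(T) = a·E(Z) + b, so E(Z) = (E(T) − b)/a = (-0.4 − (-10))/(-0.3) = -32.
σ²_T = a²·σ²_Z, so σ²_Z = 56.25/(-0.3)² = 625.

E(Z) = -32, σ²_Z = 625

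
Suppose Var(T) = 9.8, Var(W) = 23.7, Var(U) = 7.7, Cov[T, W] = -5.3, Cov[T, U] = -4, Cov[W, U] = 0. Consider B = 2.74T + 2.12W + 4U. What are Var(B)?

Var(B) = 154.03848

Var(B) = a²·Var(T) + b²·Var(W) + c²·Var(U) + 2ab·Cov[T, W] + 2ac·Cov[T, U] + 2bc·Cov[W, U], with a = 2.74, b = 2.12, c = 4.
= 73.57448 + 106.51728 + 123.2 + (-61.57328) + (-87.68) + 0
= 154.03848.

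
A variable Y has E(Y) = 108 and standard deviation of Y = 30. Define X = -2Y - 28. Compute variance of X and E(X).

X = -2Y - 28 is linear with a = -2, b = -28.
variance of Y = 30² = 900.
variance of X = a²·variance of Y = (-2)²·900 = 3600 (the additive constant -28 does not affect variance).
E(X) = a·E(Y) + b = (-2)·108 + (-28) = -244.

variance of X = 3600, E(X) = -244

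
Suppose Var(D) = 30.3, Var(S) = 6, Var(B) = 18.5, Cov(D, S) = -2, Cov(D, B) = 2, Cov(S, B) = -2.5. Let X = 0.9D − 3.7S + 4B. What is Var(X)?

Var(X) = 504.403

Var(X) = a²·Var(D) + b²·Var(S) + c²·Var(B) + 2ab·Cov(D, S) + 2ac·Cov(D, B) + 2bc·Cov(S, B), with a = 0.9, b = -3.7, c = 4.
= 24.543 + 82.14 + 296 + 13.32 + 14.4 + 74
= 504.403.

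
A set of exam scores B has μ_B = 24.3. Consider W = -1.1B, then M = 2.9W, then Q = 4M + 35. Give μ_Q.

μ_W = (-1.1)·24.3 = -26.73.
μ_M = 2.9·(-26.73) = -77.517.
μ_Q = 4·(-77.517) + 35 = -275.068.

μ_Q = -275.068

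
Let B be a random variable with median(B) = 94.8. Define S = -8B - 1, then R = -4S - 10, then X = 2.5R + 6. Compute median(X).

median(S) = (-8)·94.8 + (-1) = -759.4.
median(R) = (-4)·(-759.4) + (-10) = 3027.6.
median(X) = 2.5·3027.6 + 6 = 7575.

median(X) = 7575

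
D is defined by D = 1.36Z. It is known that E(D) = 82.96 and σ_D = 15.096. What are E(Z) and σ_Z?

E(Z) = 61, σ_Z = 11.1

From D = 1.36Z: E(D) = a·E(Z) + b, so E(Z) = (E(D) − b)/a = (82.96 − 0)/1.36 = 61.
σ_D = |a|·σ_Z, so σ_Z = 15.096/|1.36| = 11.1.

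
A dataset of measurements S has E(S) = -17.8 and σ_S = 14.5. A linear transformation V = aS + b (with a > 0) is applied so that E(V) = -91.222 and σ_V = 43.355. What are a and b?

a = 2.99, b = -38

σ_V = a·σ_S (a > 0), so a = 43.355/14.5 = 2.99.
E(V) = a·E(S) + b, so b = -91.222 − 2.99·(-17.8) = -38.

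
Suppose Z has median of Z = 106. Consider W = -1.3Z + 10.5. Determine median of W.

A linear map preserves order up to sign, so median of W = a·median of Z + b = (-1.3)·106 + 10.5 = -127.3.

median of W = -127.3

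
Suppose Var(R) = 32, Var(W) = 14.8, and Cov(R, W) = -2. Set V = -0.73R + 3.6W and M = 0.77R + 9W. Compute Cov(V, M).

By bilinearity, Cov(V, M) = ac·Var(R) + bd·Var(W) + (ad+bc)·Cov(R, W), with a=-0.73, b=3.6, c=0.77, d=9.
ac·Var(R) = (-0.73)·0.77·32 = -17.9872
bd·Var(W) = 3.6·9·14.8 = 479.52
(ad+bc)·Cov(R, W) = (-3.798)·(-2) = 7.596
Cov(V, M) = -17.9872 + 479.52 + 7.596 = 469.1288.

Cov(V, M) = 469.1288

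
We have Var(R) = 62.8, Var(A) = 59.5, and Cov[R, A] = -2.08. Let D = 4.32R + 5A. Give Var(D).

Var(D) = 2569.64272

Var(D) = a²·Var(R) + b²·Var(A) + 2ab·Cov[R, A] with a = 4.32, b = 5.
= 4.32²·62.8 + 5²·59.5 + 2·4.32·5·(-2.08)
= 1171.99872 + 1487.5 + (-89.856) = 2569.64272.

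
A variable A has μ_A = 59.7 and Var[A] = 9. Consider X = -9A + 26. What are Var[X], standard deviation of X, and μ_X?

Var[X] = 729, standard deviation of X = 27, μ_X = -511.3

X = -9A + 26 is linear with a = -9, b = 26.
Var[X] = a²·Var[A] = (-9)²·9 = 729 (the additive constant 26 does not affect variance).
standard deviation of A = √9 = 3.
standard deviation of X = |a|·standard deviation of A = |-9|·3 = 27.
μ_X = a·μ_A + b = (-9)·59.7 + 26 = -511.3.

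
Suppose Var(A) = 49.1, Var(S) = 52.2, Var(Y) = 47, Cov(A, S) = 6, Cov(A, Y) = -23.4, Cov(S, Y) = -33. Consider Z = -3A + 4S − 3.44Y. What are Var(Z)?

Var(Z) = 2114.4632

Var(Z) = a²·Var(A) + b²·Var(S) + c²·Var(Y) + 2ab·Cov(A, S) + 2ac·Cov(A, Y) + 2bc·Cov(S, Y), with a = -3, b = 4, c = -3.44.
= 441.9 + 835.2 + 556.1792 + (-144) + (-482.976) + 908.16
= 2114.4632.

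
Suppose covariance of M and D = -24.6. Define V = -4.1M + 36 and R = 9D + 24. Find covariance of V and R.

covariance of V and R = a·c·covariance of M and D = (-4.1)·9·(-24.6) = 907.74. Additive constants drop out.

covariance of V and R = 907.74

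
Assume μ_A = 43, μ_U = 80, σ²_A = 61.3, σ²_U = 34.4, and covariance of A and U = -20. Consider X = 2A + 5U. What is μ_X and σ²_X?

μ_X = 2·μ_A + 5·μ_U = 2·43 + 5·80 = 486.
σ²_X = a²·σ²_A + b²·σ²_U + 2ab·covariance of A and U with a = 2, b = 5.
= 2²·61.3 + 5²·34.4 + 2·2·5·(-20)
= 245.2 + 860 + (-400) = 705.2.

μ_X = 486, σ²_X = 705.2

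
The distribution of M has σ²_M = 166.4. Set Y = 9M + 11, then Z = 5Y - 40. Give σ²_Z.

σ²_Z = 336960

σ²_Y = 9²·166.4 = 13478.4.
σ²_Z = 5²·13478.4 = 336960.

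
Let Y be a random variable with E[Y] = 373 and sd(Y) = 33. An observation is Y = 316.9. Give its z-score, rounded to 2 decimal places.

z = (Y − E[Y]) / sd(Y) = (316.9 − 373) / 33 = -1.70.

z = -1.70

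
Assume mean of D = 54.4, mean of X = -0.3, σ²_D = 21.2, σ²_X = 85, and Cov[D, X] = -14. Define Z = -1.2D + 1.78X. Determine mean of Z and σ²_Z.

mean of Z = -65.814, σ²_Z = 359.65

mean of Z = (-1.2)·mean of D + 1.78·mean of X = (-1.2)·54.4 + 1.78·(-0.3) = -65.814.
σ²_Z = a²·σ²_D + b²·σ²_X + 2ab·Cov[D, X] with a = -1.2, b = 1.78.
= (-1.2)²·21.2 + 1.78²·85 + 2·(-1.2)·1.78·(-14)
= 30.528 + 269.314 + 59.808 = 359.65.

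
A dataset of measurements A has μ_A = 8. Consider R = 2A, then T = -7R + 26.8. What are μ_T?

μ_T = -85.2

μ_R = 2·8 = 16.
μ_T = (-7)·16 + 26.8 = -85.2.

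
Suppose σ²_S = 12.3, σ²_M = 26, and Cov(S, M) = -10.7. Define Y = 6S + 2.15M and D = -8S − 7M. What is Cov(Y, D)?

By bilinearity, Cov(Y, D) = ac·σ²_S + bd·σ²_M + (ad+bc)·Cov(S, M), with a=6, b=2.15, c=-8, d=-7.
ac·σ²_S = 6·(-8)·12.3 = -590.4
bd·σ²_M = 2.15·(-7)·26 = -391.3
(ad+bc)·Cov(S, M) = (-59.2)·(-10.7) = 633.44
Cov(Y, D) = -590.4 + (-391.3) + 633.44 = -348.26.

Cov(Y, D) = -348.26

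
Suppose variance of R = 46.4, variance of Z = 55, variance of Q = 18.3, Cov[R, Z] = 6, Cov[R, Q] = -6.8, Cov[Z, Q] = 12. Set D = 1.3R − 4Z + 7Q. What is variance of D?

variance of D = 996.956

variance of D = a²·variance of R + b²·variance of Z + c²·variance of Q + 2ab·Cov[R, Z] + 2ac·Cov[R, Q] + 2bc·Cov[Z, Q], with a = 1.3, b = -4, c = 7.
= 78.416 + 880 + 896.7 + (-62.4) + (-123.76) + (-672)
= 996.956.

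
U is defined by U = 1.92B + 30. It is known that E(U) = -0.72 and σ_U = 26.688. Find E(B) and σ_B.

From U = 1.92B + 30: E(U) = a·E(B) + b, so E(B) = (E(U) − b)/a = (-0.72 − 30)/1.92 = -16.
σ_U = |a|·σ_B, so σ_B = 26.688/|1.92| = 13.9.

E(B) = -16, σ_B = 13.9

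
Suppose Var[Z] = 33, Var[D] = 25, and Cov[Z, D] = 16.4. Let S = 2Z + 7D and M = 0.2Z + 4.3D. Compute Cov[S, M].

By bilinearity, Cov[S, M] = ac·Var[Z] + bd·Var[D] + (ad+bc)·Cov[Z, D], with a=2, b=7, c=0.2, d=4.3.
ac·Var[Z] = 2·0.2·33 = 13.2
bd·Var[D] = 7·4.3·25 = 752.5
(ad+bc)·Cov[Z, D] = (10)·16.4 = 164
Cov[S, M] = 13.2 + 752.5 + 164 = 929.7.

Cov[S, M] = 929.7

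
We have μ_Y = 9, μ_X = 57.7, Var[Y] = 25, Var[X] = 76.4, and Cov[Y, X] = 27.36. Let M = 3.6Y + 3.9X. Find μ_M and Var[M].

μ_M = 257.43, Var[M] = 2254.3128

μ_M = 3.6·μ_Y + 3.9·μ_X = 3.6·9 + 3.9·57.7 = 257.43.
Var[M] = a²·Var[Y] + b²·Var[X] + 2ab·Cov[Y, X] with a = 3.6, b = 3.9.
= 3.6²·25 + 3.9²·76.4 + 2·3.6·3.9·27.36
= 324 + 1162.044 + 768.2688 = 2254.3128.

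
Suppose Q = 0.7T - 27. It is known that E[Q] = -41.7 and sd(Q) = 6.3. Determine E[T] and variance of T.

From Q = 0.7T - 27: E[Q] = a·E[T] + b, so E[T] = (E[Q] − b)/a = (-41.7 − (-27))/0.7 = -21.
variance of Q = 6.3² = 39.69.
variance of Q = a²·variance of T, so variance of T = 39.69/0.7² = 81.

E[T] = -21, variance of T = 81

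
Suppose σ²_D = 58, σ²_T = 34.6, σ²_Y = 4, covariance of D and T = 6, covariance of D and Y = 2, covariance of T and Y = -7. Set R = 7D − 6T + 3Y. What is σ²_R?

σ²_R = 3955.6

σ²_R = a²·σ²_D + b²·σ²_T + c²·σ²_Y + 2ab·covariance of D and T + 2ac·covariance of D and Y + 2bc·covariance of T and Y, with a = 7, b = -6, c = 3.
= 2842 + 1245.6 + 36 + (-504) + 84 + 252
= 3955.6.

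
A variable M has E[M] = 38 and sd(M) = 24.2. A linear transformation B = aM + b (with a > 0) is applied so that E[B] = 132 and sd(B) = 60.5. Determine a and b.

a = 2.5, b = 37

sd(B) = a·sd(M) (a > 0), so a = 60.5/24.2 = 2.5.
E[B] = a·E[M] + b, so b = 132 − 2.5·38 = 37.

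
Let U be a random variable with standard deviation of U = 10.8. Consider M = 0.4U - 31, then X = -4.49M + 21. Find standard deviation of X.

standard deviation of M = |0.4|·10.8 = 4.32.
standard deviation of X = |-4.49|·4.32 = 19.3968.

standard deviation of X = 19.3968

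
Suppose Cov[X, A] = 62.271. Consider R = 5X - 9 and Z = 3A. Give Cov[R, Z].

Cov[R, Z] = 934.065

Cov[R, Z] = a·c·Cov[X, A] = 5·3·62.271 = 934.065. Additive constants drop out.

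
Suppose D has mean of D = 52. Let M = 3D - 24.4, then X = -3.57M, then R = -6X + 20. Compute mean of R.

mean of R = 2838.872

mean of M = 3·52 + (-24.4) = 131.6.
mean of X = (-3.57)·131.6 = -469.812.
mean of R = (-6)·(-469.812) + 20 = 2838.872.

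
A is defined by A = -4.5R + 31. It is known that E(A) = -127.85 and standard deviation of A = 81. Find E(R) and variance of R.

E(R) = 35.3, variance of R = 324

From A = -4.5R + 31: E(A) = a·E(R) + b, so E(R) = (E(A) − b)/a = (-127.85 − 31)/(-4.5) = 35.3.
variance of A = 81² = 6561.
variance of A = a²·variance of R, so variance of R = 6561/(-4.5)² = 324.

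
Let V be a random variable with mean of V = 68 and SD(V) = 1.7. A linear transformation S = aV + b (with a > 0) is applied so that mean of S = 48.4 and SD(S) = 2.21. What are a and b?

SD(S) = a·SD(V) (a > 0), so a = 2.21/1.7 = 1.3.
mean of S = a·mean of V + b, so b = 48.4 − 1.3·68 = -40.

a = 1.3, b = -40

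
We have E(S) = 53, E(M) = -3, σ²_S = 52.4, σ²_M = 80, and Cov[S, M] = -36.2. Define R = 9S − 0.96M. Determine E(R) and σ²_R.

E(R) = 9·E(S) + (-0.96)·E(M) = 9·53 + (-0.96)·(-3) = 479.88.
σ²_R = a²·σ²_S + b²·σ²_M + 2ab·Cov[S, M] with a = 9, b = -0.96.
= 9²·52.4 + (-0.96)²·80 + 2·9·(-0.96)·(-36.2)
= 4244.4 + 73.728 + 625.536 = 4943.664.

E(R) = 479.88, σ²_R = 4943.664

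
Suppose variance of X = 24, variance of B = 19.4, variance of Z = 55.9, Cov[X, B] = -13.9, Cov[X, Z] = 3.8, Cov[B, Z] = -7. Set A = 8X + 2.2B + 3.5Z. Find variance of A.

variance of A = 1930.391

variance of A = a²·variance of X + b²·variance of B + c²·variance of Z + 2ab·Cov[X, B] + 2ac·Cov[X, Z] + 2bc·Cov[B, Z], with a = 8, b = 2.2, c = 3.5.
= 1536 + 93.896 + 684.775 + (-489.28) + 212.8 + (-107.8)
= 1930.391.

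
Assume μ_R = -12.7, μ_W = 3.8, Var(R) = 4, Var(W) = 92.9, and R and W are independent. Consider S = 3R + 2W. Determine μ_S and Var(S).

μ_S = -30.5, Var(S) = 407.6

μ_S = 3·μ_R + 2·μ_W = 3·(-12.7) + 2·3.8 = -30.5.
Var(S) = a²·Var(R) + b²·Var(W) + 2ab·Cov[R, W] with a = 3, b = 2.
Independence gives Cov[R, W] = 0.
= 3²·4 + 2²·92.9 + 2·3·2·0
= 36 + 371.6 + 0 = 407.6.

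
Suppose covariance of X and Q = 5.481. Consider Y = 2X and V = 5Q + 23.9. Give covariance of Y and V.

covariance of Y and V = a·c·covariance of X and Q = 2·5·5.481 = 54.81. Additive constants drop out.

covariance of Y and V = 54.81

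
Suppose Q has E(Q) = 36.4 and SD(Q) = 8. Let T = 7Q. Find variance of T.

variance of T = 3136

T = 7Q is linear with a = 7, b = 0.
variance of Q = 8² = 64.
variance of T = a²·variance of Q = 7²·64 = 3136.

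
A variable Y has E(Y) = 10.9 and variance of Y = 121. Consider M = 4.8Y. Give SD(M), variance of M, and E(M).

SD(M) = 52.8, variance of M = 2787.84, E(M) = 52.32

M = 4.8Y is linear with a = 4.8, b = 0.
SD(Y) = √121 = 11.
SD(M) = |a|·SD(Y) = |4.8|·11 = 52.8.
variance of M = a²·variance of Y = 4.8²·121 = 2787.84.
E(M) = a·E(Y) + b = 4.8·10.9 = 52.32.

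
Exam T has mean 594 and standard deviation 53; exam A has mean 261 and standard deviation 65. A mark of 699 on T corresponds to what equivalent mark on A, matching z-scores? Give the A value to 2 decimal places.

A = 389.77

z = (699 − 594)/53 ≈ 1.9811.
A = 261 + z·65 = 261 + (699 − 594)·65/53 ≈ 389.77.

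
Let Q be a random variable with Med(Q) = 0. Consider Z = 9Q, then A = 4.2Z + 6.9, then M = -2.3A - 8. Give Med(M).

Med(M) = -23.87

Med(Z) = 9·0 = 0.
Med(A) = 4.2·0 + 6.9 = 6.9.
Med(M) = (-2.3)·6.9 + (-8) = -23.87.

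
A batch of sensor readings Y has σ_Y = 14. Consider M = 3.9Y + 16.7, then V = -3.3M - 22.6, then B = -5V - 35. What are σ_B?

σ_M = |3.9|·14 = 54.6.
σ_V = |-3.3|·54.6 = 180.18.
σ_B = |-5|·180.18 = 900.9.

σ_B = 900.9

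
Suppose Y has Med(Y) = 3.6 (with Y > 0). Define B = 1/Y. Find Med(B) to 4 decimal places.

1/Y is monotone on this domain, so Med(B) = 1/(3.6) ≈ 0.2778.

Med(B) = 0.2778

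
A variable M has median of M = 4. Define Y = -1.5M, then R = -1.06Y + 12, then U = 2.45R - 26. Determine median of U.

median of Y = (-1.5)·4 = -6.
median of R = (-1.06)·(-6) + 12 = 18.36.
median of U = 2.45·18.36 + (-26) = 18.982.

median of U = 18.982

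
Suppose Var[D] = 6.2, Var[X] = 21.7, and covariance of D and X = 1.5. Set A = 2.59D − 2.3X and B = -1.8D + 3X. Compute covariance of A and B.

By bilinearity, covariance of A and B = ac·Var[D] + bd·Var[X] + (ad+bc)·covariance of D and X, with a=2.59, b=-2.3, c=-1.8, d=3.
ac·Var[D] = 2.59·(-1.8)·6.2 = -28.9044
bd·Var[X] = (-2.3)·3·21.7 = -149.73
(ad+bc)·covariance of D and X = (11.91)·1.5 = 17.865
covariance of A and B = -28.9044 + (-149.73) + 17.865 = -160.7694.

covariance of A and B = -160.7694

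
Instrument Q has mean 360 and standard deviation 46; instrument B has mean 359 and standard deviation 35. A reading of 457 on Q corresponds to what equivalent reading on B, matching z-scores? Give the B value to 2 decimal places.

z = (457 − 360)/46 ≈ 2.1087.
B = 359 + z·35 = 359 + (457 − 360)·35/46 ≈ 432.80.

B = 432.80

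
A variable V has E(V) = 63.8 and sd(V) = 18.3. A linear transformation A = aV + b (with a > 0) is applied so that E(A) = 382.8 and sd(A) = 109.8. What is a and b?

sd(A) = a·sd(V) (a > 0), so a = 109.8/18.3 = 6.
E(A) = a·E(V) + b, so b = 382.8 − 6·63.8 = 0.

a = 6, b = 0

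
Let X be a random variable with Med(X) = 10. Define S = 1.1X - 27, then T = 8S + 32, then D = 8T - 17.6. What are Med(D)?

Med(D) = -785.6

Med(S) = 1.1·10 + (-27) = -16.
Med(T) = 8·(-16) + 32 = -96.
Med(D) = 8·(-96) + (-17.6) = -785.6.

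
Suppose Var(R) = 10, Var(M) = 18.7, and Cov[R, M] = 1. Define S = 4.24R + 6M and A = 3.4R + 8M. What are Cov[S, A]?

Cov[S, A] = 1096.08

By bilinearity, Cov[S, A] = ac·Var(R) + bd·Var(M) + (ad+bc)·Cov[R, M], with a=4.24, b=6, c=3.4, d=8.
ac·Var(R) = 4.24·3.4·10 = 144.16
bd·Var(M) = 6·8·18.7 = 897.6
(ad+bc)·Cov[R, M] = (54.32)·1 = 54.32
Cov[S, A] = 144.16 + 897.6 + 54.32 = 1096.08.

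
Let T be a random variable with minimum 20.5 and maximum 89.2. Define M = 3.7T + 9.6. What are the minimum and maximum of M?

min(M) = 85.45, max(M) = 339.64

a = 3.7 > 0, so min(M) = a·min(T)+b = 3.7·20.5 + 9.6 = 85.45 and max(M) = 3.7·89.2 + 9.6 = 339.64.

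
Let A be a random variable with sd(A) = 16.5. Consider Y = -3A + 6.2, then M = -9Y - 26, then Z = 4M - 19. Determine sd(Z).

sd(Z) = 1782

sd(Y) = |-3|·16.5 = 49.5.
sd(M) = |-9|·49.5 = 445.5.
sd(Z) = |4|·445.5 = 1782.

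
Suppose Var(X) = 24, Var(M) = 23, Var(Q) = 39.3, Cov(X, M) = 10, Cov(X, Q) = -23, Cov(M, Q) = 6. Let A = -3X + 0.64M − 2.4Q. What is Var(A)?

Var(A) = a²·Var(X) + b²·Var(M) + c²·Var(Q) + 2ab·Cov(X, M) + 2ac·Cov(X, Q) + 2bc·Cov(M, Q), with a = -3, b = 0.64, c = -2.4.
= 216 + 9.4208 + 226.368 + (-38.4) + (-331.2) + (-18.432)
= 63.7568.

Var(A) = 63.7568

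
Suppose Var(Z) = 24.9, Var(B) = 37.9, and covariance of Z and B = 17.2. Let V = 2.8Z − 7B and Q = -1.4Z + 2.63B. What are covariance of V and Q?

By bilinearity, covariance of V and Q = ac·Var(Z) + bd·Var(B) + (ad+bc)·covariance of Z and B, with a=2.8, b=-7, c=-1.4, d=2.63.
ac·Var(Z) = 2.8·(-1.4)·24.9 = -97.608
bd·Var(B) = (-7)·2.63·37.9 = -697.739
(ad+bc)·covariance of Z and B = (17.164)·17.2 = 295.2208
covariance of V and Q = -97.608 + (-697.739) + 295.2208 = -500.1262.

covariance of V and Q = -500.1262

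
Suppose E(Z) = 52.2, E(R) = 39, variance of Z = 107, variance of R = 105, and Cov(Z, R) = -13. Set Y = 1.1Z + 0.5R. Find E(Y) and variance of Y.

E(Y) = 1.1·E(Z) + 0.5·E(R) = 1.1·52.2 + 0.5·39 = 76.92.
variance of Y = a²·variance of Z + b²·variance of R + 2ab·Cov(Z, R) with a = 1.1, b = 0.5.
= 1.1²·107 + 0.5²·105 + 2·1.1·0.5·(-13)
= 129.47 + 26.25 + (-14.3) = 141.42.

E(Y) = 76.92, variance of Y = 141.42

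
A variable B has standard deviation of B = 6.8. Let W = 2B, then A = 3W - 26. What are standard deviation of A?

standard deviation of A = 40.8

standard deviation of W = |2|·6.8 = 13.6.
standard deviation of A = |3|·13.6 = 40.8.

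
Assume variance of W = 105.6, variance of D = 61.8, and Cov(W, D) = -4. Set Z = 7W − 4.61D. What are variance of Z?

variance of Z = 6745.93978

variance of Z = a²·variance of W + b²·variance of D + 2ab·Cov(W, D) with a = 7, b = -4.61.
= 7²·105.6 + (-4.61)²·61.8 + 2·7·(-4.61)·(-4)
= 5174.4 + 1313.37978 + 258.16 = 6745.93978.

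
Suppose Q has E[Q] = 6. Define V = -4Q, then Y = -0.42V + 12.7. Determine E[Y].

E[V] = (-4)·6 = -24.
E[Y] = (-0.42)·(-24) + 12.7 = 22.78.

E[Y] = 22.78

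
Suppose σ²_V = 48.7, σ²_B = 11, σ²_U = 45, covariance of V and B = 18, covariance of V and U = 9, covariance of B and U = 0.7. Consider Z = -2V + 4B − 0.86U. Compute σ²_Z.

σ²_Z = a²·σ²_V + b²·σ²_B + c²·σ²_U + 2ab·covariance of V and B + 2ac·covariance of V and U + 2bc·covariance of B and U, with a = -2, b = 4, c = -0.86.
= 194.8 + 176 + 33.282 + (-288) + 30.96 + (-4.816)
= 142.226.

σ²_Z = 142.226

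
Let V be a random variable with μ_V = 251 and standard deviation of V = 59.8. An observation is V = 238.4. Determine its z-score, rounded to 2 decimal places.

z = -0.21

z = (V − μ_V) / standard deviation of V = (238.4 − 251) / 59.8 ≈ -0.21.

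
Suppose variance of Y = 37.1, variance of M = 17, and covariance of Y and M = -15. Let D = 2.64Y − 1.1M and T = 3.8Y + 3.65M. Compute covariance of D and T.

covariance of D and T = 222.0922

By bilinearity, covariance of D and T = ac·variance of Y + bd·variance of M + (ad+bc)·covariance of Y and M, with a=2.64, b=-1.1, c=3.8, d=3.65.
ac·variance of Y = 2.64·3.8·37.1 = 372.1872
bd·variance of M = (-1.1)·3.65·17 = -68.255
(ad+bc)·covariance of Y and M = (5.456)·(-15) = -81.84
covariance of D and T = 372.1872 + (-68.255) + (-81.84) = 222.0922.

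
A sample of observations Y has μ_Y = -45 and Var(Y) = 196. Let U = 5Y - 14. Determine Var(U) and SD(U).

U = 5Y - 14 is linear with a = 5, b = -14.
Var(U) = a²·Var(Y) = 5²·196 = 4900 (the additive constant -14 does not affect variance).
SD(Y) = √196 = 14.
SD(U) = |a|·SD(Y) = |5|·14 = 70.

Var(U) = 4900, SD(U) = 70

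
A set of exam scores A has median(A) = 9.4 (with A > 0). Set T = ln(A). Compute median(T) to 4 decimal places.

median(T) = 2.2407

ln(A) is monotone on this domain, so median(T) = ln(9.4) ≈ 2.2407.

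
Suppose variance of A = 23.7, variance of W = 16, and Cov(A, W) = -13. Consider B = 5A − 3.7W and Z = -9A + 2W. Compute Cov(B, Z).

By bilinearity, Cov(B, Z) = ac·variance of A + bd·variance of W + (ad+bc)·Cov(A, W), with a=5, b=-3.7, c=-9, d=2.
ac·variance of A = 5·(-9)·23.7 = -1066.5
bd·variance of W = (-3.7)·2·16 = -118.4
(ad+bc)·Cov(A, W) = (43.3)·(-13) = -562.9
Cov(B, Z) = -1066.5 + (-118.4) + (-562.9) = -1747.8.

Cov(B, Z) = -1747.8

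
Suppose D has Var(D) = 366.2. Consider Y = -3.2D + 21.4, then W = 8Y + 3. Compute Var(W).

Var(Y) = (-3.2)²·366.2 = 3749.888.
Var(W) = 8²·3749.888 = 239992.832.

Var(W) = 239992.832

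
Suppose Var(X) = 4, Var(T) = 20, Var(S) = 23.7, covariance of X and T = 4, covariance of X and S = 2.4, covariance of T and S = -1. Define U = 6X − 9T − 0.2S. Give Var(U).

Var(U) = a²·Var(X) + b²·Var(T) + c²·Var(S) + 2ab·covariance of X and T + 2ac·covariance of X and S + 2bc·covariance of T and S, with a = 6, b = -9, c = -0.2.
= 144 + 1620 + 0.948 + (-432) + (-5.76) + (-3.6)
= 1323.588.

Var(U) = 1323.588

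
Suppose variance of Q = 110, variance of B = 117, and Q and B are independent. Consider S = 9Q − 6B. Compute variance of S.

variance of S = 13122

variance of S = a²·variance of Q + b²·variance of B + 2ab·Cov[Q, B] with a = 9, b = -6.
Independence gives Cov[Q, B] = 0.
= 9²·110 + (-6)²·117 + 2·9·(-6)·0
= 8910 + 4212 + 0 = 13122.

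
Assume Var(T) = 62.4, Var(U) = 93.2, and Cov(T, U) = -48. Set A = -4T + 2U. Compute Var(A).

Var(A) = 2139.2

Var(A) = a²·Var(T) + b²·Var(U) + 2ab·Cov(T, U) with a = -4, b = 2.
= (-4)²·62.4 + 2²·93.2 + 2·(-4)·2·(-48)
= 998.4 + 372.8 + 768 = 2139.2.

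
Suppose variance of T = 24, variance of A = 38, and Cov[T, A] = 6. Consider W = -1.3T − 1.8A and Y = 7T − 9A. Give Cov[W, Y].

Cov[W, Y] = 391.8

By bilinearity, Cov[W, Y] = ac·variance of T + bd·variance of A + (ad+bc)·Cov[T, A], with a=-1.3, b=-1.8, c=7, d=-9.
ac·variance of T = (-1.3)·7·24 = -218.4
bd·variance of A = (-1.8)·(-9)·38 = 615.6
(ad+bc)·Cov[T, A] = (-0.9)·6 = -5.4
Cov[W, Y] = -218.4 + 615.6 + (-5.4) = 391.8.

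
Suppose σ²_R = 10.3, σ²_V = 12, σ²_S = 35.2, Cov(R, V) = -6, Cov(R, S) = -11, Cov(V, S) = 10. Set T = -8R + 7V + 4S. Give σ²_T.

σ²_T = a²·σ²_R + b²·σ²_V + c²·σ²_S + 2ab·Cov(R, V) + 2ac·Cov(R, S) + 2bc·Cov(V, S), with a = -8, b = 7, c = 4.
= 659.2 + 588 + 563.2 + 672 + 704 + 560
= 3746.4.

σ²_T = 3746.4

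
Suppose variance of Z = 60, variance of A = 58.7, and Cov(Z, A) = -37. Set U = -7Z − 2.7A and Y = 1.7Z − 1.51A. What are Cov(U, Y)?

By bilinearity, Cov(U, Y) = ac·variance of Z + bd·variance of A + (ad+bc)·Cov(Z, A), with a=-7, b=-2.7, c=1.7, d=-1.51.
ac·variance of Z = (-7)·1.7·60 = -714
bd·variance of A = (-2.7)·(-1.51)·58.7 = 239.3199
(ad+bc)·Cov(Z, A) = (5.98)·(-37) = -221.26
Cov(U, Y) = -714 + 239.3199 + (-221.26) = -695.9401.

Cov(U, Y) = -695.9401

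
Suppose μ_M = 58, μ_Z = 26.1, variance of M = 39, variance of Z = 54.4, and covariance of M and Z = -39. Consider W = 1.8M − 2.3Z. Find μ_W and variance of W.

μ_W = 44.37, variance of W = 737.056

μ_W = 1.8·μ_M + (-2.3)·μ_Z = 1.8·58 + (-2.3)·26.1 = 44.37.
variance of W = a²·variance of M + b²·variance of Z + 2ab·covariance of M and Z with a = 1.8, b = -2.3.
= 1.8²·39 + (-2.3)²·54.4 + 2·1.8·(-2.3)·(-39)
= 126.36 + 287.776 + 322.92 = 737.056.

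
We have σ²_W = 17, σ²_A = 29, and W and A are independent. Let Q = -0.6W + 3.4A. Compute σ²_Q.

σ²_Q = 341.36

σ²_Q = a²·σ²_W + b²·σ²_A + 2ab·Cov[W, A] with a = -0.6, b = 3.4.
Independence gives Cov[W, A] = 0.
= (-0.6)²·17 + 3.4²·29 + 2·(-0.6)·3.4·0
= 6.12 + 335.24 + 0 = 341.36.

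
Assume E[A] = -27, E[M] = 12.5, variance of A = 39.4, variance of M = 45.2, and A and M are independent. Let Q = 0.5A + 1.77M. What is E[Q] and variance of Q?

E[Q] = 0.5·E[A] + 1.77·E[M] = 0.5·(-27) + 1.77·12.5 = 8.625.
variance of Q = a²·variance of A + b²·variance of M + 2ab·covariance of A and M with a = 0.5, b = 1.77.
Independence gives covariance of A and M = 0.
= 0.5²·39.4 + 1.77²·45.2 + 2·0.5·1.77·0
= 9.85 + 141.60708 + 0 = 151.45708.

E[Q] = 8.625, variance of Q = 151.45708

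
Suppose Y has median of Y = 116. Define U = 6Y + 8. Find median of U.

median of U = 704

A linear map preserves order up to sign, so median of U = a·median of Y + b = 6·116 + 8 = 704.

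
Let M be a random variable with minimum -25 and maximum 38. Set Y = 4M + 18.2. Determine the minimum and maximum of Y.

min(Y) = -81.8, max(Y) = 170.2

a = 4 > 0, so min(Y) = a·min(M)+b = 4·(-25) + 18.2 = -81.8 and max(Y) = 4·38 + 18.2 = 170.2.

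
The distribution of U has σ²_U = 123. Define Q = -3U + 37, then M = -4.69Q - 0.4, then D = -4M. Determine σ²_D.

σ²_D = 389594.9232

σ²_Q = (-3)²·123 = 1107.
σ²_M = (-4.69)²·1107 = 24349.6827.
σ²_D = (-4)²·24349.6827 = 389594.9232.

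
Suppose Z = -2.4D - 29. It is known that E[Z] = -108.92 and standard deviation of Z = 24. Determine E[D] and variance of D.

E[D] = 33.3, variance of D = 100

From Z = -2.4D - 29: E[Z] = a·E[D] + b, so E[D] = (E[Z] − b)/a = (-108.92 − (-29))/(-2.4) = 33.3.
variance of Z = 24² = 576.
variance of Z = a²·variance of D, so variance of D = 576/(-2.4)² = 100.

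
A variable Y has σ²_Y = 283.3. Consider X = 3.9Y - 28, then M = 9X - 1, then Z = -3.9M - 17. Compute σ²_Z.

σ²_Z = 5308722.46593

σ²_X = 3.9²·283.3 = 4308.993.
σ²_M = 9²·4308.993 = 349028.433.
σ²_Z = (-3.9)²·349028.433 = 5308722.46593.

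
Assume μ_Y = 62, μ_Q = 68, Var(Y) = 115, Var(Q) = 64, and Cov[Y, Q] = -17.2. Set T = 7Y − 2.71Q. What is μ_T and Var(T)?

μ_T = 7·μ_Y + (-2.71)·μ_Q = 7·62 + (-2.71)·68 = 249.72.
Var(T) = a²·Var(Y) + b²·Var(Q) + 2ab·Cov[Y, Q] with a = 7, b = -2.71.
= 7²·115 + (-2.71)²·64 + 2·7·(-2.71)·(-17.2)
= 5635 + 470.0224 + 652.568 = 6757.5904.

μ_T = 249.72, Var(T) = 6757.5904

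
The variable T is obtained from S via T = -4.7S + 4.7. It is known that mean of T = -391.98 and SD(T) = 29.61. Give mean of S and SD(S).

From T = -4.7S + 4.7: mean of T = a·mean of S + b, so mean of S = (mean of T − b)/a = (-391.98 − 4.7)/(-4.7) = 84.4.
SD(T) = |a|·SD(S), so SD(S) = 29.61/|-4.7| = 6.3.

mean of S = 84.4, SD(S) = 6.3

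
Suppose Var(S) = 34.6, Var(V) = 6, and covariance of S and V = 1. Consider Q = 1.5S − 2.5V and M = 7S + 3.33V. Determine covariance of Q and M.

By bilinearity, covariance of Q and M = ac·Var(S) + bd·Var(V) + (ad+bc)·covariance of S and V, with a=1.5, b=-2.5, c=7, d=3.33.
ac·Var(S) = 1.5·7·34.6 = 363.3
bd·Var(V) = (-2.5)·3.33·6 = -49.95
(ad+bc)·covariance of S and V = (-12.505)·1 = -12.505
covariance of Q and M = 363.3 + (-49.95) + (-12.505) = 300.845.

covariance of Q and M = 300.845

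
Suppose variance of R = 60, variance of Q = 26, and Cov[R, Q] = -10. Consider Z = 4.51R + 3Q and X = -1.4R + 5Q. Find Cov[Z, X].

Cov[Z, X] = -172.34

By bilinearity, Cov[Z, X] = ac·variance of R + bd·variance of Q + (ad+bc)·Cov[R, Q], with a=4.51, b=3, c=-1.4, d=5.
ac·variance of R = 4.51·(-1.4)·60 = -378.84
bd·variance of Q = 3·5·26 = 390
(ad+bc)·Cov[R, Q] = (18.35)·(-10) = -183.5
Cov[Z, X] = -378.84 + 390 + (-183.5) = -172.34.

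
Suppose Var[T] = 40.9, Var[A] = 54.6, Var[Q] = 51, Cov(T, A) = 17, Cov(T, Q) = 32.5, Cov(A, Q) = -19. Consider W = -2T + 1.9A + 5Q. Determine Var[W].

Var[W] = a²·Var[T] + b²·Var[A] + c²·Var[Q] + 2ab·Cov(T, A) + 2ac·Cov(T, Q) + 2bc·Cov(A, Q), with a = -2, b = 1.9, c = 5.
= 163.6 + 197.106 + 1275 + (-129.2) + (-650) + (-361)
= 495.506.

Var[W] = 495.506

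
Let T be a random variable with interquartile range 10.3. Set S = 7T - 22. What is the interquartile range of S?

IQR(S) = 72.1

Under S = aT + b, IQR(S) = |a|·IQR(T) = |7|·10.3 = 72.1 (shifts cancel; spread scales by |a|).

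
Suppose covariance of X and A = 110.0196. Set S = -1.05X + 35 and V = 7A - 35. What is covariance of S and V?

covariance of S and V = a·c·covariance of X and A = (-1.05)·7·110.0196 = -808.64406. Additive constants drop out.

covariance of S and V = -808.64406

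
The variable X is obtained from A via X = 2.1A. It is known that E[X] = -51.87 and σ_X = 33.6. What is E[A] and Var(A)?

E[A] = -24.7, Var(A) = 256

From X = 2.1A: E[X] = a·E[A] + b, so E[A] = (E[X] − b)/a = (-51.87 − 0)/2.1 = -24.7.
Var(X) = 33.6² = 1128.96.
Var(X) = a²·Var(A), so Var(A) = 1128.96/2.1² = 256.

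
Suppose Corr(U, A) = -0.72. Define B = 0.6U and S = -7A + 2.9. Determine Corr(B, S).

Linear rescalings preserve |correlation|; the slopes 0.6 and -7 have opposite signs, so the correlation flips sign: Corr(B, S) = −Corr(U, A) = 0.72.

Corr(B, S) = 0.72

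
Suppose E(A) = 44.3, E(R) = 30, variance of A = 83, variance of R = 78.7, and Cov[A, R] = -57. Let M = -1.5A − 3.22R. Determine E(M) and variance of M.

E(M) = -163.05, variance of M = 452.12308

E(M) = (-1.5)·E(A) + (-3.22)·E(R) = (-1.5)·44.3 + (-3.22)·30 = -163.05.
variance of M = a²·variance of A + b²·variance of R + 2ab·Cov[A, R] with a = -1.5, b = -3.22.
= (-1.5)²·83 + (-3.22)²·78.7 + 2·(-1.5)·(-3.22)·(-57)
= 186.75 + 815.99308 + (-550.62) = 452.12308.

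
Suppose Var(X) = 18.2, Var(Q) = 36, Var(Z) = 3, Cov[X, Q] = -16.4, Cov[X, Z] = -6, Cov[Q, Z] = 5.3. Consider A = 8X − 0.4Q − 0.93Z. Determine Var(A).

Var(A) = 1371.3379

Var(A) = a²·Var(X) + b²·Var(Q) + c²·Var(Z) + 2ab·Cov[X, Q] + 2ac·Cov[X, Z] + 2bc·Cov[Q, Z], with a = 8, b = -0.4, c = -0.93.
= 1164.8 + 5.76 + 2.5947 + 104.96 + 89.28 + 3.9432
= 1371.3379.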